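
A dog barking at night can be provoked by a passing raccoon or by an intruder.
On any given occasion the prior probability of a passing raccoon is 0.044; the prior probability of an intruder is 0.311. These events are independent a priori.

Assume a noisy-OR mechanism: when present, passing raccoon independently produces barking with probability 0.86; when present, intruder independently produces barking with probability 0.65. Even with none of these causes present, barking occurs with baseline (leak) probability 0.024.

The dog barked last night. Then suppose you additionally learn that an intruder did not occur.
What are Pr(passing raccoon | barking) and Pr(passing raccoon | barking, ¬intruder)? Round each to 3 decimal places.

Pr(passing raccoon | barking) ≈ 0.156; Pr(passing raccoon | barking, ¬intruder) ≈ 0.623

Under noisy-OR, P(barking | causes) = 1 − (1−0.024)·∏(1−qᵢ) over the active causes.
By total probability over the 4 (passing raccoon, intruder) configurations:
  P(barking) = 0.024·0.956·0.689 + 0.6584·0.956·0.311 + 0.86336·0.044·0.689 + 0.952176·0.044·0.311
        = 0.015808 + 0.195753 + 0.026174 + 0.013030 = 0.250765
Keeping only the passing raccoon-present terms gives 0.039204, so
  P(passing raccoon | barking) = 0.039204 / 0.250765 ≈ 0.156

Now condition on the additional information:
Numerator (weight on configurations with passing raccoon): 0.86336*0.044 = 0.037988
Normalizer over all consistent configurations: 0.024*0.956 + 0.86336*0.044 = 0.060932
P(passing raccoon | barking, ¬intruder) = 0.037988/0.060932 ≈ 0.623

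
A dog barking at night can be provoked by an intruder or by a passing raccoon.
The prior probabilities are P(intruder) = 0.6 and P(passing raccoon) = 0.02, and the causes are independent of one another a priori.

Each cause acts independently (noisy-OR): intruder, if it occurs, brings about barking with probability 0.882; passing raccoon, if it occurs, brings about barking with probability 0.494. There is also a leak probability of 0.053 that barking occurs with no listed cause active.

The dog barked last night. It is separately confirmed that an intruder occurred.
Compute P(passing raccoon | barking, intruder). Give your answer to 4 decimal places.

P(passing raccoon | barking, intruder) ≈ 0.0212

Under noisy-OR, P(barking | causes) = 1 − (1−0.053)·∏(1−qᵢ) over the active causes.
By total probability over both values of passing raccoon:
  P(barking | intruder) = 0.888254*0.98 + 0.943457*0.02
        = 0.870489 + 0.018869 = 0.889358
Keeping only the passing raccoon-present terms gives 0.018869, so
  P(passing raccoon | barking, intruder) = 0.018869 / 0.889358 ≈ 0.0212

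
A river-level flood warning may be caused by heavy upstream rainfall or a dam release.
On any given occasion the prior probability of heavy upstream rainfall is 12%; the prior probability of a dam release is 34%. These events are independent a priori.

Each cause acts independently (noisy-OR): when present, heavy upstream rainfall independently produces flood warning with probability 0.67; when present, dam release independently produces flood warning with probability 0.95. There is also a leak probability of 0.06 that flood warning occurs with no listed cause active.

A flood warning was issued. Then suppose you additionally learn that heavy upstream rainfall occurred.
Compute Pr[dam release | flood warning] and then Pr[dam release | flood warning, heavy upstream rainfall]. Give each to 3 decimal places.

Pr[dam release | flood warning] ≈ 0.784; Pr[dam release | flood warning, heavy upstream rainfall] ≈ 0.424

Under noisy-OR, P(flood warning | causes) = 1 − (1−0.06)·∏(1−qᵢ) over the active causes.
Enumerate the 4 (heavy upstream rainfall, dam release) configurations and weight by the priors:
  P(flood warning) = 0.06·0.88·0.66 + 0.953·0.88·0.34 + 0.6898·0.12·0.66 + 0.98449·0.12·0.34
        = 0.034848 + 0.285138 + 0.054632 + 0.040167 = 0.414785
Configurations with dam release contribute 0.325305, so
  P(dam release | flood warning) = 0.325305 / 0.414785 ≈ 0.784

Now condition on the additional information:
P(flood warning | heavy upstream rainfall) = 0.6898·0.66 + 0.98449·0.34 = 0.455268 + 0.334727 = 0.789995
Of this, 0.334727 comes from 0.98449·0.34 (the dam release=true cases).
P(dam release | flood warning, heavy upstream rainfall) = 0.334727 / 0.789995 ≈ 0.424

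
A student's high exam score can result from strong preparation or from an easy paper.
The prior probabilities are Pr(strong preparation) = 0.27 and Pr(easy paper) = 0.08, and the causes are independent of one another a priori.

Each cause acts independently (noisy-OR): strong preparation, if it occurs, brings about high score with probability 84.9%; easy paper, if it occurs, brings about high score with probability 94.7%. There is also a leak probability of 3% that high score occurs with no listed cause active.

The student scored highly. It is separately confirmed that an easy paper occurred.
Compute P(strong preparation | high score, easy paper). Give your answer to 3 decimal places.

P(strong preparation | high score, easy paper) ≈ 0.279

Under noisy-OR, P(high score | causes) = 1 − (1−0.03)·∏(1−qᵢ) over the active causes.
Weight on strong preparation=true, given the evidence: 0.992237*0.27 = 0.267904
The normalizing constant is 0.94859*0.73 + 0.992237*0.27 = 0.960375
P(strong preparation | high score, easy paper) = 0.267904/0.960375 ≈ 0.279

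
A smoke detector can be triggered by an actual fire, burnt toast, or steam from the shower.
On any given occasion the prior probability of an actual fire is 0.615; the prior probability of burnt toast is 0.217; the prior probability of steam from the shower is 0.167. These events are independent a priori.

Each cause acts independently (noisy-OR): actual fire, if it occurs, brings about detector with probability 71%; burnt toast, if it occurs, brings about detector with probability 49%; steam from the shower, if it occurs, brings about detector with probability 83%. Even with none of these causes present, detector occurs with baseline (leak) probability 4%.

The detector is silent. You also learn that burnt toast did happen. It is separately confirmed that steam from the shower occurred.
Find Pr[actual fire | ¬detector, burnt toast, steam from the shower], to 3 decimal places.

Under noisy-OR, P(detector | causes) = 1 − (1−0.04)·∏(1−qᵢ) over the active causes.
By total probability over both values of actual fire:
  P(¬detector | burnt toast, steam from the shower) = 0.083232*0.385 + 0.024137*0.615
        = 0.032044 + 0.014844 = 0.046888
Configurations with actual fire contribute 0.014844, so
  P(actual fire | ¬detector, burnt toast, steam from the shower) = 0.014844 / 0.046888 ≈ 0.317

Pr[actual fire | ¬detector, burnt toast, steam from the shower] ≈ 0.317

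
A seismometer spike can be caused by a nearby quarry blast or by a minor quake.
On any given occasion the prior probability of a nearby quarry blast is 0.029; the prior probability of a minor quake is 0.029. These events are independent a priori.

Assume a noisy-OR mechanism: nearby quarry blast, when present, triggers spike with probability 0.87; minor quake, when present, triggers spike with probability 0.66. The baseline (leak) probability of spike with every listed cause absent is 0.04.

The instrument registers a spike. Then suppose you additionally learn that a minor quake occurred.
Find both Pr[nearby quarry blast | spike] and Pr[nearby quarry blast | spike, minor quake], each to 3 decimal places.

Under noisy-OR, P(spike | causes) = 1 − (1−0.04)·∏(1−qᵢ) over the active causes.
P(spike) = 0.04·0.971·0.971 + 0.6736·0.971·0.029 + 0.8752·0.029·0.971 + 0.957568·0.029·0.029 = 0.037714 + 0.018968 + 0.024645 + 0.000805 = 0.082132
The nearby quarry blast-present share is 0.024645 + 0.000805 = 0.025450.
P(nearby quarry blast | spike) = 0.025450 / 0.082132 ≈ 0.310

Now condition on the additional information:
By total probability over both values of nearby quarry blast:
  P(spike | minor quake) = 0.6736·0.971 + 0.957568·0.029
        = 0.654066 + 0.027769 = 0.681835
The terms with nearby quarry blast present sum to 0.027769, so
  P(nearby quarry blast | spike, minor quake) = 0.027769 / 0.681835 ≈ 0.041

Pr[nearby quarry blast | spike] ≈ 0.310; Pr[nearby quarry blast | spike, minor quake] ≈ 0.041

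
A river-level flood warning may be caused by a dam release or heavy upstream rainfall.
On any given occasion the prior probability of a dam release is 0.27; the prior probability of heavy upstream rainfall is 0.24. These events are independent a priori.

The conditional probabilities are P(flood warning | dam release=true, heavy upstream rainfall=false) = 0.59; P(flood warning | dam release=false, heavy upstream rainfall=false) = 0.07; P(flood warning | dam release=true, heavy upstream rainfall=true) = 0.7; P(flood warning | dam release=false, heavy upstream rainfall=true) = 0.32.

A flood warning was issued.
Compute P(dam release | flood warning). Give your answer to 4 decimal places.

P(flood warning) = 0.07·0.73·0.76 + 0.32·0.73·0.24 + 0.59·0.27·0.76 + 0.7·0.27·0.24 = 0.038836 + 0.056064 + 0.121068 + 0.045360 = 0.261328
Of this, 0.166428 comes from 0.121068 + 0.045360 (the dam release=true cases).
So P(dam release | flood warning) = 0.166428/0.261328 ≈ 0.6369.

P(dam release | flood warning) ≈ 0.6369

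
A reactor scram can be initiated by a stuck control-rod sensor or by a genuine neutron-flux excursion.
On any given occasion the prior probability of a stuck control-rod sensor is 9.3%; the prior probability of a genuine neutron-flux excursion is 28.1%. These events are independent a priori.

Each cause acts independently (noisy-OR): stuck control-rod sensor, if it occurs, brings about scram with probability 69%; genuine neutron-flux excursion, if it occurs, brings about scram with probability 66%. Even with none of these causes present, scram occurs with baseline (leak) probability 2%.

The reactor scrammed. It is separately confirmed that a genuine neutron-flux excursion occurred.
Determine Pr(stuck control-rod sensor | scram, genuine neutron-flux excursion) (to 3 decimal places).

Under noisy-OR, P(scram | causes) = 1 − (1−0.02)·∏(1−qᵢ) over the active causes.
Enumerate both values of stuck control-rod sensor and weight by the priors:
  P(scram | genuine neutron-flux excursion) = 0.6668*0.907 + 0.896708*0.093
        = 0.604788 + 0.083394 = 0.688182
Configurations with stuck control-rod sensor contribute 0.083394, so
  P(stuck control-rod sensor | scram, genuine neutron-flux excursion) = 0.083394 / 0.688182 ≈ 0.121

Pr(stuck control-rod sensor | scram, genuine neutron-flux excursion) ≈ 0.121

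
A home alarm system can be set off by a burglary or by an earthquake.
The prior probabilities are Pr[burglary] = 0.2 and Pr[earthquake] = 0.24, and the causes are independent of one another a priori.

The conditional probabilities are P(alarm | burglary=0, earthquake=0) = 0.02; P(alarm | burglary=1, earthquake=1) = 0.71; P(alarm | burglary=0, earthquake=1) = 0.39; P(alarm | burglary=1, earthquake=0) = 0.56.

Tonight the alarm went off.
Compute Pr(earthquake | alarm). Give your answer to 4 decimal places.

Pr(earthquake | alarm) ≈ 0.5283

For the numerator, keep only earthquake=true terms: 0.074880 + 0.034080 = 0.108960
Normalizer over all consistent configurations: 0.02*0.8*0.76 + 0.39*0.8*0.24 + 0.56*0.2*0.76 + 0.71*0.2*0.24 = 0.206240
Posterior = 0.108960 / 0.206240 ≈ 0.5283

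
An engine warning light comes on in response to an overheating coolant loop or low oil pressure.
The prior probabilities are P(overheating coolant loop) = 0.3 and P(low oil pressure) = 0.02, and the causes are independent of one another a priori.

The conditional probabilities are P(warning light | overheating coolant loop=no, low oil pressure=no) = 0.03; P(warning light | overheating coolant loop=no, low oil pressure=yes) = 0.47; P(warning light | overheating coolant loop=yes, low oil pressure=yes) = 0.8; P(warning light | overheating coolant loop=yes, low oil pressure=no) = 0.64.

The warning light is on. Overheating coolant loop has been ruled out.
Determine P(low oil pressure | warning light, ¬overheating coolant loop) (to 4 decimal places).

Weight on low oil pressure=true, given the evidence: 0.47*0.02 = 0.009400
The normalizing constant is 0.03*0.98 + 0.47*0.02 = 0.038800
Posterior = 0.009400 / 0.038800 ≈ 0.2423

P(low oil pressure | warning light, ¬overheating coolant loop) ≈ 0.2423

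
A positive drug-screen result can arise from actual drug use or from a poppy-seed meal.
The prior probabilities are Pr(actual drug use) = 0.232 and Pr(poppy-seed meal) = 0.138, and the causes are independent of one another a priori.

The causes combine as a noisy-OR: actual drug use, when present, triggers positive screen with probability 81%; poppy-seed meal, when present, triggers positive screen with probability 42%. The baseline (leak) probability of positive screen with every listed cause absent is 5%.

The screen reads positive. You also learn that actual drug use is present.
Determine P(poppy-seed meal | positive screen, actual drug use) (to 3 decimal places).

Under noisy-OR, P(positive screen | causes) = 1 − (1−0.05)·∏(1−qᵢ) over the active causes.
Weight on poppy-seed meal=true, given the evidence: 0.89531·0.138 = 0.123553
Denominator P(positive screen | actual drug use): 0.8195·0.862 + 0.89531·0.138 = 0.829962
Posterior = 0.123553 / 0.829962 ≈ 0.149

P(poppy-seed meal | positive screen, actual drug use) ≈ 0.149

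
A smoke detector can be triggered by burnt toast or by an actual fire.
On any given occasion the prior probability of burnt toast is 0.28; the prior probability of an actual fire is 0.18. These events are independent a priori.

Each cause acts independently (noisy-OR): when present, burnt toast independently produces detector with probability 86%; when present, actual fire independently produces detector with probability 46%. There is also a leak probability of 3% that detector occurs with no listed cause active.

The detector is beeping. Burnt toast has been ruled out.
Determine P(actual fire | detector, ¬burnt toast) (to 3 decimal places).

Under noisy-OR, P(detector | causes) = 1 − (1−0.03)·∏(1−qᵢ) over the active causes.
P(detector | ¬burnt toast) = 0.03×0.82 + 0.4762×0.18 = 0.024600 + 0.085716 = 0.110316
Of this, 0.085716 comes from 0.4762×0.18 (the actual fire=true cases).
Hence the posterior is 0.085716/0.110316 ≈ 0.777.

P(actual fire | detector, ¬burnt toast) ≈ 0.777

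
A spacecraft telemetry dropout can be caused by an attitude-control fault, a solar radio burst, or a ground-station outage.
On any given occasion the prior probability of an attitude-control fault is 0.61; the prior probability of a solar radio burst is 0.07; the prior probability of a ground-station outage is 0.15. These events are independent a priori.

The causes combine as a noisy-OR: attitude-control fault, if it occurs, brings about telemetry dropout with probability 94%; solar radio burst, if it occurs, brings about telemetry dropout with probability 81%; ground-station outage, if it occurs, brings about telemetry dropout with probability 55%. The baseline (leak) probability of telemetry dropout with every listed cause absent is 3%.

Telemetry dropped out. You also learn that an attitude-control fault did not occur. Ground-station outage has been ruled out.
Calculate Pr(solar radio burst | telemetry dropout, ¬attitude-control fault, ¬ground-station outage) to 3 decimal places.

Pr(solar radio burst | telemetry dropout, ¬attitude-control fault, ¬ground-station outage) ≈ 0.672

Under noisy-OR, P(telemetry dropout | causes) = 1 − (1−0.03)·∏(1−qᵢ) over the active causes.
Enumerate both values of solar radio burst and weight by the priors:
  P(telemetry dropout | ¬attitude-control fault, ¬ground-station outage) = 0.03*0.93 + 0.8157*0.07
        = 0.027900 + 0.057099 = 0.084999
Keeping only the solar radio burst-present terms gives 0.057099, so
  P(solar radio burst | telemetry dropout, ¬attitude-control fault, ¬ground-station outage) = 0.057099 / 0.084999 ≈ 0.672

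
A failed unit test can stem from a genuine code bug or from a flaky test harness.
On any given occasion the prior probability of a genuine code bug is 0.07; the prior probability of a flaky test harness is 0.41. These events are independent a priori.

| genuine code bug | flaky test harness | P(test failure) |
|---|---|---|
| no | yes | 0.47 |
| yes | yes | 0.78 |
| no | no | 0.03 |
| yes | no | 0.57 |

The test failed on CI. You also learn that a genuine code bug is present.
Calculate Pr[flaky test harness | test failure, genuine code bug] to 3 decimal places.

By total probability over both values of flaky test harness:
  P(test failure | genuine code bug) = 0.57×0.59 + 0.78×0.41
        = 0.336300 + 0.319800 = 0.656100
Configurations with flaky test harness contribute 0.319800, so
  P(flaky test harness | test failure, genuine code bug) = 0.319800 / 0.656100 ≈ 0.487

Pr[flaky test harness | test failure, genuine code bug] ≈ 0.487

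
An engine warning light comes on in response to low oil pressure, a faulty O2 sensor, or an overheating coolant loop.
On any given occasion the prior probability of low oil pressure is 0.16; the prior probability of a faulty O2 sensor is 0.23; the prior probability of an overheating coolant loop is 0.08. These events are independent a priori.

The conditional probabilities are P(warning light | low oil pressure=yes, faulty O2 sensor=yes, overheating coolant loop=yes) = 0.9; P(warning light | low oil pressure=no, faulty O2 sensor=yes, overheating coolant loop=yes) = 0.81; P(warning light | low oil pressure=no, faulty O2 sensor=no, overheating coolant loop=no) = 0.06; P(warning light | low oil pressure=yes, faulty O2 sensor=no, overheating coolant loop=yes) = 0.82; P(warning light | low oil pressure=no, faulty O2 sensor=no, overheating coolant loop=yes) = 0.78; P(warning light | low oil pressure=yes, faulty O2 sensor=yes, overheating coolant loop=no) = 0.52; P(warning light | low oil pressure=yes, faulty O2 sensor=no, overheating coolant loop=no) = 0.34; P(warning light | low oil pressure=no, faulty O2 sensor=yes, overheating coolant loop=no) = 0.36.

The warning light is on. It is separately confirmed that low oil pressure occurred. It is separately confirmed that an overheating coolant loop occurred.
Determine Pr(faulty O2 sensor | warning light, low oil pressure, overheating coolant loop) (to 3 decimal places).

Pr(faulty O2 sensor | warning light, low oil pressure, overheating coolant loop) ≈ 0.247

By total probability over both values of faulty O2 sensor:
  P(warning light | low oil pressure, overheating coolant loop) = 0.82*0.77 + 0.9*0.23
        = 0.631400 + 0.207000 = 0.838400
Configurations with faulty O2 sensor contribute 0.207000, so
  P(faulty O2 sensor | warning light, low oil pressure, overheating coolant loop) = 0.207000 / 0.838400 ≈ 0.247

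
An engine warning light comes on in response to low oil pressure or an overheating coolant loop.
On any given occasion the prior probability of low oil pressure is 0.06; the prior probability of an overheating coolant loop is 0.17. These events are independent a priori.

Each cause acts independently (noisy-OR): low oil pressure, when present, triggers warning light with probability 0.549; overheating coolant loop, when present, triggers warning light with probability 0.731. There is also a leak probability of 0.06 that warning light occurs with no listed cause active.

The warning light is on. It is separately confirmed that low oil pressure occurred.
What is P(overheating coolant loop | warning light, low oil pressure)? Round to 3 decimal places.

P(overheating coolant loop | warning light, low oil pressure) ≈ 0.240

Under noisy-OR, P(warning light | causes) = 1 − (1−0.06)·∏(1−qᵢ) over the active causes.
For the numerator, keep only overheating coolant loop=true terms: 0.88596×0.17 = 0.150613
Denominator P(warning light | low oil pressure): 0.57606×0.83 + 0.88596×0.17 = 0.628743
Posterior = 0.150613 / 0.628743 ≈ 0.240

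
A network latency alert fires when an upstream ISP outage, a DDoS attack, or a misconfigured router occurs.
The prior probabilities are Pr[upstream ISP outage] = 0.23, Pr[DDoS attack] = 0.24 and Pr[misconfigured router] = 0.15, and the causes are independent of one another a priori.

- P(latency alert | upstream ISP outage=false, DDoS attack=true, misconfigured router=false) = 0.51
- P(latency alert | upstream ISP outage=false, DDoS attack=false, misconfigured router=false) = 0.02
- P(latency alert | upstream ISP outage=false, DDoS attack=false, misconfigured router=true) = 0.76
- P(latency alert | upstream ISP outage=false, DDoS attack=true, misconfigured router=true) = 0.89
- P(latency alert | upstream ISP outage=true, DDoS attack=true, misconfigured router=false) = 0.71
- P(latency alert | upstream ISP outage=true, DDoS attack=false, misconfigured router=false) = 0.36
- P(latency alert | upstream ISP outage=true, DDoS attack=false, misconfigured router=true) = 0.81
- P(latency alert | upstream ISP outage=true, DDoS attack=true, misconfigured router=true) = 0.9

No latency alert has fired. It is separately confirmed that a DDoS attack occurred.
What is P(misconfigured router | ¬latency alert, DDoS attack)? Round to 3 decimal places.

Enumerate the 4 (upstream ISP outage, misconfigured router) configurations and weight by the priors:
  P(¬latency alert | DDoS attack) = 0.49×0.77×0.85 + 0.11×0.77×0.15 + 0.29×0.23×0.85 + 0.1×0.23×0.15
        = 0.320705 + 0.012705 + 0.056695 + 0.003450 = 0.393555
Keeping only the misconfigured router-present terms gives 0.016155, so
  P(misconfigured router | ¬latency alert, DDoS attack) = 0.016155 / 0.393555 ≈ 0.041

P(misconfigured router | ¬latency alert, DDoS attack) ≈ 0.041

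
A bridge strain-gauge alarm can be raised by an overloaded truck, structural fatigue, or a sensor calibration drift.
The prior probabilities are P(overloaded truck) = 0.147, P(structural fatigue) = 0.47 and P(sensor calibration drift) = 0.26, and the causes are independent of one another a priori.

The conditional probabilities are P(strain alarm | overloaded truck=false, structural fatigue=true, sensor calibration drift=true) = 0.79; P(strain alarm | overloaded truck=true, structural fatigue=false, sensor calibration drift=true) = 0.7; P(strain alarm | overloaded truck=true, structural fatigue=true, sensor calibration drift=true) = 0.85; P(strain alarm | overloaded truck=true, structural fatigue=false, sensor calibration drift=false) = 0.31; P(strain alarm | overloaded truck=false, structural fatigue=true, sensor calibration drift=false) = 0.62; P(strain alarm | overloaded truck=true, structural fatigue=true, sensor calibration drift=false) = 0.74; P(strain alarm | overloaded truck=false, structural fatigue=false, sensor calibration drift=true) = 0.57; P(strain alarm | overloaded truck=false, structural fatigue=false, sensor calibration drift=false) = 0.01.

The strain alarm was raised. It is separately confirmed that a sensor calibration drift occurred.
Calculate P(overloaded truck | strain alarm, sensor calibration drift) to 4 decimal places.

P(overloaded truck | strain alarm, sensor calibration drift) ≈ 0.1647

For the numerator, keep only overloaded truck=true terms: 0.054537 + 0.058726 = 0.113263
The normalizing constant is 0.57×0.853×0.53 + 0.79×0.853×0.47 + 0.7×0.147×0.53 + 0.85×0.147×0.47 = 0.687673
P(overloaded truck | strain alarm, sensor calibration drift) = 0.113263/0.687673 ≈ 0.1647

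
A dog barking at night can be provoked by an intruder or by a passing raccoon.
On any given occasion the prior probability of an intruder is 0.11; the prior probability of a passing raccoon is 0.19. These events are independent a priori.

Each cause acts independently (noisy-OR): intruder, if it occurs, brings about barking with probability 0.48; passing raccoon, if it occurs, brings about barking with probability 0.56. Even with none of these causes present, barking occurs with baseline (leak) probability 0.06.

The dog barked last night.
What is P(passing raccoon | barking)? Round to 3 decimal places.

P(passing raccoon | barking) ≈ 0.565

Under noisy-OR, P(barking | causes) = 1 − (1−0.06)·∏(1−qᵢ) over the active causes.
Sum P(barking|·) weighted by the priors over the 4 (intruder, passing raccoon) configurations:
  P(barking) = 0.06×0.89×0.81 + 0.5864×0.89×0.19 + 0.5112×0.11×0.81 + 0.784928×0.11×0.19
        = 0.043254 + 0.099160 + 0.045548 + 0.016405 = 0.204367
The terms with passing raccoon present sum to 0.115565, so
  P(passing raccoon | barking) = 0.115565 / 0.204367 ≈ 0.565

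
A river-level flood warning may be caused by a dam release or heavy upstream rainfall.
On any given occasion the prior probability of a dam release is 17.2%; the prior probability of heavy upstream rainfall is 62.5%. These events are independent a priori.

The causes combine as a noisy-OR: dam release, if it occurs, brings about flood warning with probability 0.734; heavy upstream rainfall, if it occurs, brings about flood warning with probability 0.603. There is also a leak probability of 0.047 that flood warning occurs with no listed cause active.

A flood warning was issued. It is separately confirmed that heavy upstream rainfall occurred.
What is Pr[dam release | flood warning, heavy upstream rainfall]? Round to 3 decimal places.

Pr[dam release | flood warning, heavy upstream rainfall] ≈ 0.231

Under noisy-OR, P(flood warning | causes) = 1 − (1−0.047)·∏(1−qᵢ) over the active causes.
Numerator (weight on configurations with dam release): 0.899361·0.172 = 0.154690
Normalizer over all consistent configurations: 0.621659·0.828 + 0.899361·0.172 = 0.669424
Posterior = 0.154690 / 0.669424 ≈ 0.231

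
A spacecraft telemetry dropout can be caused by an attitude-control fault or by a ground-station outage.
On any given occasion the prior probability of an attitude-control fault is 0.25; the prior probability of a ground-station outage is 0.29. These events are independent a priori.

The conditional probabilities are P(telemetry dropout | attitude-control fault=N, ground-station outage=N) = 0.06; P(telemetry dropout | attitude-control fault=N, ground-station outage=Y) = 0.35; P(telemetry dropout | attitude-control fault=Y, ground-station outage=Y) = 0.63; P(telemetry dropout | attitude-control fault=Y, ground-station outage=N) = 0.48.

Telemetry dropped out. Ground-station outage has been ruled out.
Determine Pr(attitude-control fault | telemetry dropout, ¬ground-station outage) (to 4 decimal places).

P(telemetry dropout | ¬ground-station outage) = 0.06×0.75 + 0.48×0.25 = 0.045000 + 0.120000 = 0.165000
The attitude-control fault-present share is 0.48×0.25 = 0.120000.
Hence the posterior is 0.120000/0.165000 ≈ 0.7273.

Pr(attitude-control fault | telemetry dropout, ¬ground-station outage) ≈ 0.7273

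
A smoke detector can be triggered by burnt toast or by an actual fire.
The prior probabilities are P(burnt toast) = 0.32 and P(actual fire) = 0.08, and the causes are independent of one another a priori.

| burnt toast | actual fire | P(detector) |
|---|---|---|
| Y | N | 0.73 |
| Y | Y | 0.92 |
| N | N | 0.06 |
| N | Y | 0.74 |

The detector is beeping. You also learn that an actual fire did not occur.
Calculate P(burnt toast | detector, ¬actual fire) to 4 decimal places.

P(burnt toast | detector, ¬actual fire) ≈ 0.8513

Enumerate both values of burnt toast and weight by the priors:
  P(detector | ¬actual fire) = 0.06*0.68 + 0.73*0.32
        = 0.040800 + 0.233600 = 0.274400
Configurations with burnt toast contribute 0.233600, so
  P(burnt toast | detector, ¬actual fire) = 0.233600 / 0.274400 ≈ 0.8513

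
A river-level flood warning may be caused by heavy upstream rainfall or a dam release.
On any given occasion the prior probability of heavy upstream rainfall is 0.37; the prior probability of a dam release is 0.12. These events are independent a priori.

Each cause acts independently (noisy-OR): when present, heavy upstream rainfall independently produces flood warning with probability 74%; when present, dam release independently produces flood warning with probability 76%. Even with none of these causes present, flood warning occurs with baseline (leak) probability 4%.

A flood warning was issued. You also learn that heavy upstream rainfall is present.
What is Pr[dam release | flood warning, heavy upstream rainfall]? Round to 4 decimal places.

Under noisy-OR, P(flood warning | causes) = 1 − (1−0.04)·∏(1−qᵢ) over the active causes.
P(flood warning | heavy upstream rainfall) = 0.7504×0.88 + 0.940096×0.12 = 0.660352 + 0.112812 = 0.773164
Restricting to configurations with dam release present: 0.940096×0.12 = 0.112812.
Hence the posterior is 0.112812/0.773164 ≈ 0.1459.

Pr[dam release | flood warning, heavy upstream rainfall] ≈ 0.1459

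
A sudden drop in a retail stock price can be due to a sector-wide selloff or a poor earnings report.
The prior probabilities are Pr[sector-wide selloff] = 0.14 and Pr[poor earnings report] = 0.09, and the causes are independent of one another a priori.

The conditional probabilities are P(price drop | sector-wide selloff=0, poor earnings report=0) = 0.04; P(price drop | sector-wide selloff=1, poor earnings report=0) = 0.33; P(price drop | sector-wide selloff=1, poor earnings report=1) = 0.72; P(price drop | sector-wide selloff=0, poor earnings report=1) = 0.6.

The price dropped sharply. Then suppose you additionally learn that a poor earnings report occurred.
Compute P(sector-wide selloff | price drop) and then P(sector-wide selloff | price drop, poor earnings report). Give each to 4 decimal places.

P(sector-wide selloff | price drop) ≈ 0.3967; P(sector-wide selloff | price drop, poor earnings report) ≈ 0.1634

Numerator (weight on configurations with sector-wide selloff): 0.042042 + 0.009072 = 0.051114
The normalizing constant is 0.04·0.86·0.91 + 0.6·0.86·0.09 + 0.33·0.14·0.91 + 0.72·0.14·0.09 = 0.128858
Posterior = 0.051114 / 0.128858 ≈ 0.3967

Now also conditioning on poor earnings report=true:
By total probability over both values of sector-wide selloff:
  P(price drop | poor earnings report) = 0.6·0.86 + 0.72·0.14
        = 0.516000 + 0.100800 = 0.616800
Keeping only the sector-wide selloff-present terms gives 0.100800, so
  P(sector-wide selloff | price drop, poor earnings report) = 0.100800 / 0.616800 ≈ 0.1634
The drop from 0.3967 to 0.1634 is the explaining-away (discounting) effect.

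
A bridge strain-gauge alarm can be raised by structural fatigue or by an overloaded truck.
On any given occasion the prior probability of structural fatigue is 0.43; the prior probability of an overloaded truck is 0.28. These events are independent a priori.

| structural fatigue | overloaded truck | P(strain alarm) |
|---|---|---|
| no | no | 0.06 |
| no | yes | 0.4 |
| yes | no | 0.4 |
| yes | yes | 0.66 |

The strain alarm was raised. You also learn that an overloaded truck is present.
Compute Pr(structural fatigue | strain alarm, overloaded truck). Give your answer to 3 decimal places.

Pr(structural fatigue | strain alarm, overloaded truck) ≈ 0.555

Weight on structural fatigue=true, given the evidence: 0.66×0.43 = 0.283800
Denominator P(strain alarm | overloaded truck): 0.4×0.57 + 0.66×0.43 = 0.511800
P(structural fatigue | strain alarm, overloaded truck) = 0.283800/0.511800 ≈ 0.555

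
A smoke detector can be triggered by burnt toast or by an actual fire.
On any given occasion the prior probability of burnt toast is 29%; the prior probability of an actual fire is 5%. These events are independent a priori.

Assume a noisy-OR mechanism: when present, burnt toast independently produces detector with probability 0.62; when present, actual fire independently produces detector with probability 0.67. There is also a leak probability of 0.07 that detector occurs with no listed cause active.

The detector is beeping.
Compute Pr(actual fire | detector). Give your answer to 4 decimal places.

Under noisy-OR, P(detector | causes) = 1 − (1−0.07)·∏(1−qᵢ) over the active causes.
By total probability over the 4 (burnt toast, actual fire) configurations:
  P(detector) = 0.07*0.71*0.95 + 0.6931*0.71*0.05 + 0.6466*0.29*0.95 + 0.883378*0.29*0.05
        = 0.047215 + 0.024605 + 0.178138 + 0.012809 = 0.262767
Configurations with actual fire contribute 0.037414, so
  P(actual fire | detector) = 0.037414 / 0.262767 ≈ 0.1424

Pr(actual fire | detector) ≈ 0.1424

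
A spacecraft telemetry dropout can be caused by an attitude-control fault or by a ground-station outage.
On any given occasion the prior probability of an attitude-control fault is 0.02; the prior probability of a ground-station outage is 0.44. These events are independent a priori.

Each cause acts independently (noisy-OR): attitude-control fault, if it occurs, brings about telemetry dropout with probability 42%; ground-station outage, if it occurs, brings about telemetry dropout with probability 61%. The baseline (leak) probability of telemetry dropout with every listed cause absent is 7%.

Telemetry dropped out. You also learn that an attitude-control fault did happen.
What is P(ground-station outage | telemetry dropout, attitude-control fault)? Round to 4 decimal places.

Under noisy-OR, P(telemetry dropout | causes) = 1 − (1−0.07)·∏(1−qᵢ) over the active causes.
P(telemetry dropout | attitude-control fault) = 0.4606×0.56 + 0.789634×0.44 = 0.257936 + 0.347439 = 0.605375
The ground-station outage-present share is 0.789634×0.44 = 0.347439.
P(ground-station outage | telemetry dropout, attitude-control fault) = 0.347439 / 0.605375 ≈ 0.5739

P(ground-station outage | telemetry dropout, attitude-control fault) ≈ 0.5739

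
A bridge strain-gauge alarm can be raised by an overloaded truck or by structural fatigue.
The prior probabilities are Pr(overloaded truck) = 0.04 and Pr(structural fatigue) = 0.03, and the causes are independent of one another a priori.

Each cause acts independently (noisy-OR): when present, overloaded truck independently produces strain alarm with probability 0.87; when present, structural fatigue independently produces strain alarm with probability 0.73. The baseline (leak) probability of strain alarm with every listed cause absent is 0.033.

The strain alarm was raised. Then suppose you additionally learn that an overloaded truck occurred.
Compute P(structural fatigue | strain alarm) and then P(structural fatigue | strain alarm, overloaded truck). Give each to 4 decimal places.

P(structural fatigue | strain alarm) ≈ 0.2577; P(structural fatigue | strain alarm, overloaded truck) ≈ 0.0330

Under noisy-OR, P(strain alarm | causes) = 1 − (1−0.033)·∏(1−qᵢ) over the active causes.
For the numerator, keep only structural fatigue=true terms: 0.021281 + 0.001159 = 0.022440
Denominator P(strain alarm): 0.033×0.96×0.97 + 0.73891×0.96×0.03 + 0.87429×0.04×0.97 + 0.966058×0.04×0.03 = 0.087092
P(structural fatigue | strain alarm) = 0.022440/0.087092 ≈ 0.2577

Now also conditioning on overloaded truck=true:
Numerator (weight on configurations with structural fatigue): 0.966058×0.03 = 0.028982
Normalizer over all consistent configurations: 0.87429×0.97 + 0.966058×0.03 = 0.877043
Posterior = 0.028982 / 0.877043 ≈ 0.0330
The drop from 0.2577 to 0.0330 is the explaining-away (discounting) effect.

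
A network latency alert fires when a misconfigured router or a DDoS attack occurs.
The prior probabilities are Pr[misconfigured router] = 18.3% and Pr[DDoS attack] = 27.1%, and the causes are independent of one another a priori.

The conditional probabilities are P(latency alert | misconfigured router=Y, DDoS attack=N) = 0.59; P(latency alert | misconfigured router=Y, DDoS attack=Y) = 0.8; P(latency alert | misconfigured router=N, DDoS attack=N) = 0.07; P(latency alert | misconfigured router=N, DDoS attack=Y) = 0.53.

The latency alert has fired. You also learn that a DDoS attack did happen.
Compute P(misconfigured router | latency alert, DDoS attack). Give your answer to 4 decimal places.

Sum P(latency alert|·) weighted by the priors over both values of misconfigured router:
  P(latency alert | DDoS attack) = 0.53×0.817 + 0.8×0.183
        = 0.433010 + 0.146400 = 0.579410
The terms with misconfigured router present sum to 0.146400, so
  P(misconfigured router | latency alert, DDoS attack) = 0.146400 / 0.579410 ≈ 0.2527

P(misconfigured router | latency alert, DDoS attack) ≈ 0.2527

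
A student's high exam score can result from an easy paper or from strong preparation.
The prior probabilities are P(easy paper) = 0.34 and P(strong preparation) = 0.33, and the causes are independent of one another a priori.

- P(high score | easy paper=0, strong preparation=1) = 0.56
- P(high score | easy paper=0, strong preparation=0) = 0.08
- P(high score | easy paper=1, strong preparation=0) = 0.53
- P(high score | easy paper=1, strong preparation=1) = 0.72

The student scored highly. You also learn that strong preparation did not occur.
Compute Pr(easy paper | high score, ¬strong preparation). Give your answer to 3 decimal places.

Pr(easy paper | high score, ¬strong preparation) ≈ 0.773

Weight on easy paper=true, given the evidence: 0.53·0.34 = 0.180200
Normalizer over all consistent configurations: 0.08·0.66 + 0.53·0.34 = 0.233000
P(easy paper | high score, ¬strong preparation) = 0.180200/0.233000 ≈ 0.773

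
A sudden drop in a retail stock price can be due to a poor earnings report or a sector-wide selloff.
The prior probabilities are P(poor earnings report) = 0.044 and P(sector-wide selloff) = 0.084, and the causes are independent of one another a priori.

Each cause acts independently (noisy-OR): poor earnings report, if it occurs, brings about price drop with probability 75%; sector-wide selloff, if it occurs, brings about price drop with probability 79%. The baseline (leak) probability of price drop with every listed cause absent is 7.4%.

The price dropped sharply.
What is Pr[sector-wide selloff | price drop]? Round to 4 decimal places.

Pr[sector-wide selloff | price drop] ≈ 0.4159

Under noisy-OR, P(price drop | causes) = 1 − (1−0.074)·∏(1−qᵢ) over the active causes.
P(price drop) = 0.074*0.956*0.916 + 0.80554*0.956*0.084 + 0.7685*0.044*0.916 + 0.951385*0.044*0.084 = 0.064802 + 0.064688 + 0.030974 + 0.003516 = 0.163980
Of this, 0.068204 comes from 0.064688 + 0.003516 (the sector-wide selloff=true cases).
Hence the posterior is 0.068204/0.163980 ≈ 0.4159.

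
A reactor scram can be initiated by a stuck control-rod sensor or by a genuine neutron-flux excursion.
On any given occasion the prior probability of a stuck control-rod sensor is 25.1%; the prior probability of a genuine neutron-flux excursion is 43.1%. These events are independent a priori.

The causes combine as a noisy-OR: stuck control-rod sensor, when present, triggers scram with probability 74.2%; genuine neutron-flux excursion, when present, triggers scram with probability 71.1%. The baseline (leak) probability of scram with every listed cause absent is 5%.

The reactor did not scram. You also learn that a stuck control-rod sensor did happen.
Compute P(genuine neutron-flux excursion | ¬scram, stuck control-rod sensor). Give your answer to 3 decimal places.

Under noisy-OR, P(scram | causes) = 1 − (1−0.05)·∏(1−qᵢ) over the active causes.
P(¬scram | stuck control-rod sensor) = 0.2451×0.569 + 0.070834×0.431 = 0.139462 + 0.030529 = 0.169991
Restricting to configurations with genuine neutron-flux excursion present: 0.070834×0.431 = 0.030529.
So P(genuine neutron-flux excursion | ¬scram, stuck control-rod sensor) = 0.030529/0.169991 ≈ 0.180.

P(genuine neutron-flux excursion | ¬scram, stuck control-rod sensor) ≈ 0.180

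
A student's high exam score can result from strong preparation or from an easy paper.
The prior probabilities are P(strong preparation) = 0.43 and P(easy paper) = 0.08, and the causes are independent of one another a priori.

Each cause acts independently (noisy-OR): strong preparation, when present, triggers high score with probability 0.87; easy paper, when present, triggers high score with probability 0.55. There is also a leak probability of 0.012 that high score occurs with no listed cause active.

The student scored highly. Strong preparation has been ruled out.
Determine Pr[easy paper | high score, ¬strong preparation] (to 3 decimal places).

Pr[easy paper | high score, ¬strong preparation] ≈ 0.801

Under noisy-OR, P(high score | causes) = 1 − (1−0.012)·∏(1−qᵢ) over the active causes.
For the numerator, keep only easy paper=true terms: 0.5554×0.08 = 0.044432
Denominator P(high score | ¬strong preparation): 0.012×0.92 + 0.5554×0.08 = 0.055472
P(easy paper | high score, ¬strong preparation) = 0.044432/0.055472 ≈ 0.801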